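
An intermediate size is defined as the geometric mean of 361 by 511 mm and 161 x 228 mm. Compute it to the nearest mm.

241 × 341 mm

Short side: √(361 · 161) = √58121 ≈ 241.1 → 241 mm
Long side: √(511 · 228) = √116508 ≈ 341.3 → 341 mm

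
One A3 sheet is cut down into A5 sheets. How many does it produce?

4

Each ISO step halves the sheet: 1 × A3 → 2 × A4 → 4 × A5
From A3 to A5 is 2 halving steps: 2^2 = 4.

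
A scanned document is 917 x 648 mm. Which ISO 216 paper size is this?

C1 (648 × 917 mm)

Aspect ratio 917/648 ≈ 1.415 — close to the ISO √2 ≈ 1.414.
In the C-series (envelope sizes, between A and B): C1 = 648 × 917 mm.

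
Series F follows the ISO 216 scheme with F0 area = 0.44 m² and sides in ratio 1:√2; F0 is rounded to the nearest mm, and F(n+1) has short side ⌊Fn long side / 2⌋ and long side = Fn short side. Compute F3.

Let F0's short side be w mm. w · w√2 = 0.44 m² = 440,000 mm², so w ≈ 557.8 mm and w√2 ≈ 788.8 mm → F0 = 558 × 789 mm.
F1: ⌊789/2⌋ × 558 = 394 × 558 mm
F2: ⌊558/2⌋ × 394 = 279 × 394 mm
F3: ⌊394/2⌋ × 279 = 197 × 279 mm

197 × 279 mm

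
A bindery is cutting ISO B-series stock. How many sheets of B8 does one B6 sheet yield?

4

B6 = 125 × 176 mm; B8 = 62 × 88 mm.
Each halving step doubles the count; 2 steps from B6 to B8.
2^2 = 4.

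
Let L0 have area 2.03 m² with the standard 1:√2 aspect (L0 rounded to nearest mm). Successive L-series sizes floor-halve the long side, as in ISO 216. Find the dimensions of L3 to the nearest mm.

423 × 599 mm

Let L0's short side be w mm. w · w√2 = 2.03 m² = 2,030,000 mm², so w ≈ 1198.1 mm and w√2 ≈ 1694.4 mm → L0 = 1198 × 1694 mm.
L1: ⌊1694/2⌋ × 1198 = 847 × 1198 mm
L2: ⌊1198/2⌋ × 847 = 599 × 847 mm
L3: ⌊847/2⌋ × 599 = 423 × 599 mm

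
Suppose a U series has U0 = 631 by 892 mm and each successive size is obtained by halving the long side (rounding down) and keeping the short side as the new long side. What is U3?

223 × 315 mm

U1: ⌊892/2⌋ × 631 = 446 × 631 mm
U2: ⌊631/2⌋ × 446 = 315 × 446 mm
U3: ⌊446/2⌋ × 315 = 223 × 315 mm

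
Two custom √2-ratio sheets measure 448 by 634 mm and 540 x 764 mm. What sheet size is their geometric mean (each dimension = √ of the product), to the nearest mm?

Short side: √(448 · 540) = √241920 ≈ 491.9 → 492 mm
Long side: √(634 · 764) = √484376 ≈ 696.0 → 696 mm

492 × 696 mm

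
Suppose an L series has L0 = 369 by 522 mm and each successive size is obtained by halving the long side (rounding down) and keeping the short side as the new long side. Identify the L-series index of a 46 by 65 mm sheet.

L0: 369 × 522 mm
L1: 261 × 369 mm
L2: 184 × 261 mm
L3: 130 × 184 mm
L4: 92 × 130 mm
L5: 65 × 92 mm
L6: 46 × 65 mm
L7: 32 × 46 mm
→ matches L6.

L6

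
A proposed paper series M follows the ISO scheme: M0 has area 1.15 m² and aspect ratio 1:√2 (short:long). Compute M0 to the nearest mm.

Let the short side be w mm. Then w · w√2 = 1.15 m² = 1,150,000 mm².
w² = 1,150,000/√2, so w ≈ 901.8 mm; long side = w√2 ≈ 1275.3 mm.

902 × 1275 mm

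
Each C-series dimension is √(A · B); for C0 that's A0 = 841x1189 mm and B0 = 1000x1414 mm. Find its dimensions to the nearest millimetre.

Short: √(841 · 1000) = √841000 ≈ 917.1 mm.
Long: √(1189 · 1414) = √1681246 ≈ 1296.6 mm.

917 × 1297 mm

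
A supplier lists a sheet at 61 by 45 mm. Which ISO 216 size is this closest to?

B9 (44 × 62 mm)

Aspect ratio 61/45 ≈ 1.356 (ISO target is √2 ≈ 1.414).
In the B-series (B0 = 1000 × 1414 mm): B9 = 44 × 62 mm.
Off by 2 mm total — nearest standard size.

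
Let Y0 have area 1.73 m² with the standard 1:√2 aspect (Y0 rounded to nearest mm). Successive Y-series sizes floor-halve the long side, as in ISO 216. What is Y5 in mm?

195 × 276 mm

Let Y0's short side be w mm. w · w√2 = 1.73 m² = 1,730,000 mm², so w ≈ 1106.0 mm and w√2 ≈ 1564.2 mm → Y0 = 1106 × 1564 mm.
Y1: ⌊1564/2⌋ × 1106 = 782 × 1106 mm
Y2: ⌊1106/2⌋ × 782 = 553 × 782 mm
Y3: ⌊782/2⌋ × 553 = 391 × 553 mm
Y4: ⌊553/2⌋ × 391 = 276 × 391 mm
Y5: ⌊391/2⌋ × 276 = 195 × 276 mm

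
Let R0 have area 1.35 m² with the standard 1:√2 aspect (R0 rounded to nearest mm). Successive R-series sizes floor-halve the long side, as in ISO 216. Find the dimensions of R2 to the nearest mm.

488 × 691 mm

Let R0's short side be w mm. w · w√2 = 1.35 m² = 1,350,000 mm², so w ≈ 977.0 mm and w√2 ≈ 1381.7 mm → R0 = 977 × 1382 mm.
R1: ⌊1382/2⌋ × 977 = 691 × 977 mm
R2: ⌊977/2⌋ × 691 = 488 × 691 mm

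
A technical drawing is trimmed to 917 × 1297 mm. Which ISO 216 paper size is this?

Aspect ratio 1297/917 ≈ 1.414 — close to the ISO √2 ≈ 1.414.
In the C-series (envelope sizes, between A and B): C0 = 917 × 1297 mm.

C0 (917 × 1297 mm)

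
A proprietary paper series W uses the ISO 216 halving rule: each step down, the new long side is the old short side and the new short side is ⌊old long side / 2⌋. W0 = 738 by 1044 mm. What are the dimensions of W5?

130 × 184 mm

W1: ⌊1044/2⌋ × 738 = 522 × 738 mm
W2: ⌊738/2⌋ × 522 = 369 × 522 mm
W3: ⌊522/2⌋ × 369 = 261 × 369 mm
W4: ⌊369/2⌋ × 261 = 184 × 261 mm
W5: ⌊261/2⌋ × 184 = 130 × 184 mm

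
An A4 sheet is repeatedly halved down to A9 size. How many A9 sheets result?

Each ISO step halves the sheet: 1 × A4 → 2 × A5 → 4 × A6 → 8 × A7 → …
From A4 to A9 is 5 halving steps: 2^5 = 32.

32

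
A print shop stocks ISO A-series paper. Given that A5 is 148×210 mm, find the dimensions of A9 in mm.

37 × 52 mm

A6: ⌊210/2⌋ × 148 = 105 × 148 mm
A7: ⌊148/2⌋ × 105 = 74 × 105 mm
A8: ⌊105/2⌋ × 74 = 52 × 74 mm
A9: ⌊74/2⌋ × 52 = 37 × 52 mm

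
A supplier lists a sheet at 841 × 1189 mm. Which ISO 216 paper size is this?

A0 (841 × 1189 mm)

Aspect ratio 1189/841 ≈ 1.414 — close to the ISO √2 ≈ 1.414.
In the A-series (A0 area = 1 m²): A0 = 841 × 1189 mm.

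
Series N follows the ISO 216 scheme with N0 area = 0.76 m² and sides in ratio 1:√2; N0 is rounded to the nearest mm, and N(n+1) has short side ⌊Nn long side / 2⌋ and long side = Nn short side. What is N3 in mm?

259 × 366 mm

Let N0's short side be w mm. w · w√2 = 0.76 m² = 760,000 mm², so w ≈ 733.1 mm and w√2 ≈ 1036.7 mm → N0 = 733 × 1037 mm.
N1: ⌊1037/2⌋ × 733 = 518 × 733 mm
N2: ⌊733/2⌋ × 518 = 366 × 518 mm
N3: ⌊518/2⌋ × 366 = 259 × 366 mm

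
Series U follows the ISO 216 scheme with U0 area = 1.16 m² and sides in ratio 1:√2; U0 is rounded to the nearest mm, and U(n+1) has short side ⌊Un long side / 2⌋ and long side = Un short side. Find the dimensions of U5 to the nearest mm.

Let U0's short side be w mm. w · w√2 = 1.16 m² = 1,160,000 mm², so w ≈ 905.7 mm and w√2 ≈ 1280.8 mm → U0 = 906 × 1281 mm.
U1: ⌊1281/2⌋ × 906 = 640 × 906 mm
U2: ⌊906/2⌋ × 640 = 453 × 640 mm
U3: ⌊640/2⌋ × 453 = 320 × 453 mm
U4: ⌊453/2⌋ × 320 = 226 × 320 mm
U5: ⌊320/2⌋ × 226 = 160 × 226 mm

160 × 226 mm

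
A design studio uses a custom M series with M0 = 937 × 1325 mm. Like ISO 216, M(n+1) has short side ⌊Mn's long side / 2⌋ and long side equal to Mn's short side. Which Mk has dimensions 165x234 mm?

M0: 937 × 1325 mm
M1: 662 × 937 mm
M2: 468 × 662 mm
M3: 331 × 468 mm
M4: 234 × 331 mm
M5: 165 × 234 mm
M6: 117 × 165 mm
→ matches M5.

M5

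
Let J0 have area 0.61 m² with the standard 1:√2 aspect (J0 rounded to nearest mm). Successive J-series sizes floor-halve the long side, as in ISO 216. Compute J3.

232 × 328 mm

Let J0's short side be w mm. w · w√2 = 0.61 m² = 610,000 mm², so w ≈ 656.8 mm and w√2 ≈ 928.8 mm → J0 = 657 × 929 mm.
J1: ⌊929/2⌋ × 657 = 464 × 657 mm
J2: ⌊657/2⌋ × 464 = 328 × 464 mm
J3: ⌊464/2⌋ × 328 = 232 × 328 mm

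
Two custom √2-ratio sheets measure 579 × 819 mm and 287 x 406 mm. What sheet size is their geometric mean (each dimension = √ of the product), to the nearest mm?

Short side: √(579 · 287) = √166173 ≈ 407.6 → 408 mm
Long side: √(819 · 406) = √332514 ≈ 576.6 → 577 mm

408 × 577 mm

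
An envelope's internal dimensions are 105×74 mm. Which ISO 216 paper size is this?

A7 (74 × 105 mm)

Aspect ratio 105/74 ≈ 1.419 — close to the ISO √2 ≈ 1.414.
In the A-series (A0 area = 1 m²): A7 = 74 × 105 mm.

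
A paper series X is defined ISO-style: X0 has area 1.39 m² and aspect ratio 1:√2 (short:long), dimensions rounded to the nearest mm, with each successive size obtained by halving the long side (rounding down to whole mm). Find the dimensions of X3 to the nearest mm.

350 × 495 mm

Let X0's short side be w mm. w · w√2 = 1.39 m² = 1,390,000 mm², so w ≈ 991.4 mm and w√2 ≈ 1402.1 mm → X0 = 991 × 1402 mm.
X1: ⌊1402/2⌋ × 991 = 701 × 991 mm
X2: ⌊991/2⌋ × 701 = 495 × 701 mm
X3: ⌊701/2⌋ × 495 = 350 × 495 mm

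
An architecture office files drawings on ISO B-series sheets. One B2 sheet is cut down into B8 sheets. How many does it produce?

Each ISO step halves the sheet: 1 × B2 → 2 × B3 → 4 × B4 → 8 × B5 → …
From B2 to B8 is 6 halving steps: 2^6 = 64.

64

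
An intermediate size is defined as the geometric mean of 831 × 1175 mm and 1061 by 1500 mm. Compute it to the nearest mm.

939 × 1328 mm

Short side: √(831 · 1061) = √881691 ≈ 939.0 → 939 mm
Long side: √(1175 · 1500) = √1762500 ≈ 1327.6 → 1328 mm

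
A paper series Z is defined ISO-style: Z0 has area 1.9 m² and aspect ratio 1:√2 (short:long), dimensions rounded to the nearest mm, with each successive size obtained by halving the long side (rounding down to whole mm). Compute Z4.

Let Z0's short side be w mm. w · w√2 = 1.9 m² = 1,900,000 mm², so w ≈ 1159.1 mm and w√2 ≈ 1639.2 mm → Z0 = 1159 × 1639 mm.
Z1: ⌊1639/2⌋ × 1159 = 819 × 1159 mm
Z2: ⌊1159/2⌋ × 819 = 579 × 819 mm
Z3: ⌊819/2⌋ × 579 = 409 × 579 mm
Z4: ⌊579/2⌋ × 409 = 289 × 409 mm

289 × 409 mm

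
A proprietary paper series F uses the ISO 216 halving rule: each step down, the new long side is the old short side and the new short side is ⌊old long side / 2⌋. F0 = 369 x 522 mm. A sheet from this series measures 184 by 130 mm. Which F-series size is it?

F0: 369 × 522 mm
F1: 261 × 369 mm
F2: 184 × 261 mm
F3: 130 × 184 mm
F4: 92 × 130 mm
→ matches F3.

F3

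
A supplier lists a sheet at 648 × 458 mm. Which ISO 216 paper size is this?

C2 (458 × 648 mm)

Aspect ratio 648/458 ≈ 1.415 — close to the ISO √2 ≈ 1.414.
In the C-series (envelope sizes, between A and B): C2 = 458 × 648 mm.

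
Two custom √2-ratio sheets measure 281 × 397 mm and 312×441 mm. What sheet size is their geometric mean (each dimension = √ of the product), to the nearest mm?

296 × 418 mm

Short side: √(281 · 312) = √87672 ≈ 296.1 → 296 mm
Long side: √(397 · 441) = √175077 ≈ 418.4 → 418 mm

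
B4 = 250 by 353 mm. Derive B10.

B5: ⌊353/2⌋ × 250 = 176 × 250 mm
B6: ⌊250/2⌋ × 176 = 125 × 176 mm
B7: ⌊176/2⌋ × 125 = 88 × 125 mm
B8: ⌊125/2⌋ × 88 = 62 × 88 mm
B9: ⌊88/2⌋ × 62 = 44 × 62 mm
B10: ⌊62/2⌋ × 44 = 31 × 44 mm

31 × 44 mm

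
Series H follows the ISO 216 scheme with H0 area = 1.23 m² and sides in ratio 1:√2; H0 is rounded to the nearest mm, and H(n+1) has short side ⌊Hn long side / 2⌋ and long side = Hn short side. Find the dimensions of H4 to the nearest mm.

Let H0's short side be w mm. w · w√2 = 1.23 m² = 1,230,000 mm², so w ≈ 932.6 mm and w√2 ≈ 1318.9 mm → H0 = 933 × 1319 mm.
H1: ⌊1319/2⌋ × 933 = 659 × 933 mm
H2: ⌊933/2⌋ × 659 = 466 × 659 mm
H3: ⌊659/2⌋ × 466 = 329 × 466 mm
H4: ⌊466/2⌋ × 329 = 233 × 329 mm

233 × 329 mm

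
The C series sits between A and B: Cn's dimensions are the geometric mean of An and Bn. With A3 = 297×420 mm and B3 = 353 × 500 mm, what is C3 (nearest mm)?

324 × 458 mm

Short side: √(297 · 353) = √104841 ≈ 323.8 → 324 mm
Long side: √(420 · 500) = √210000 ≈ 458.3 → 458 mm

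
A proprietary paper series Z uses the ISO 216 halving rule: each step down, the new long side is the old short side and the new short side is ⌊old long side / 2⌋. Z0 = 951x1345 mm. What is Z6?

Z1 = 672 × 951 mm (from Z0 by 1 halving).
Z2: ⌊951/2⌋ × 672 = 475 × 672 mm
Z3: ⌊672/2⌋ × 475 = 336 × 475 mm
Z4: ⌊475/2⌋ × 336 = 237 × 336 mm
Z5: ⌊336/2⌋ × 237 = 168 × 237 mm
Z6: ⌊237/2⌋ × 168 = 118 × 168 mm

118 × 168 mm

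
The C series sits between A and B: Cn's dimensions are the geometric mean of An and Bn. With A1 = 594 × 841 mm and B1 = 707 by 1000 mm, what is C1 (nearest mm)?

Short side: √(594 · 707) = √419958 ≈ 648.0 → 648 mm
Long side: √(841 · 1000) = √841000 ≈ 917.1 → 917 mm

648 × 917 mm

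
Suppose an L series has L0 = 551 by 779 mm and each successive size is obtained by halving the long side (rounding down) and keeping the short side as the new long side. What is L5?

L1 = 389 × 551 mm (from L0 by 1 halving).
L2: ⌊551/2⌋ × 389 = 275 × 389 mm
L3: ⌊389/2⌋ × 275 = 194 × 275 mm
L4: ⌊275/2⌋ × 194 = 137 × 194 mm
L5: ⌊194/2⌋ × 137 = 97 × 137 mm

97 × 137 mm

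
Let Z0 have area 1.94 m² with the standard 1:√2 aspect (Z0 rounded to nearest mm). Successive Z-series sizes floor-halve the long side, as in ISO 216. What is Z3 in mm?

414 × 585 mm

Let Z0's short side be w mm. w · w√2 = 1.94 m² = 1,940,000 mm², so w ≈ 1171.2 mm and w√2 ≈ 1656.4 mm → Z0 = 1171 × 1656 mm.
Z1: ⌊1656/2⌋ × 1171 = 828 × 1171 mm
Z2: ⌊1171/2⌋ × 828 = 585 × 828 mm
Z3: ⌊828/2⌋ × 585 = 414 × 585 mm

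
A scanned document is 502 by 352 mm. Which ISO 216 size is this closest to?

B3 (353 × 500 mm)

Aspect ratio 502/352 ≈ 1.426 — close to the ISO √2 ≈ 1.414.
In the B-series (B0 = 1000 × 1414 mm): B3 = 353 × 500 mm.
Off by 3 mm total — nearest standard size.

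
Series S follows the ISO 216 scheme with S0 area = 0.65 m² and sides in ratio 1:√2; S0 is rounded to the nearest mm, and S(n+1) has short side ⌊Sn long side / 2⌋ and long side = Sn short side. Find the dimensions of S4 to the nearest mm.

Let S0's short side be w mm. w · w√2 = 0.65 m² = 650,000 mm², so w ≈ 678.0 mm and w√2 ≈ 958.8 mm → S0 = 678 × 959 mm.
S1: ⌊959/2⌋ × 678 = 479 × 678 mm
S2: ⌊678/2⌋ × 479 = 339 × 479 mm
S3: ⌊479/2⌋ × 339 = 239 × 339 mm
S4: ⌊339/2⌋ × 239 = 169 × 239 mm

169 × 239 mm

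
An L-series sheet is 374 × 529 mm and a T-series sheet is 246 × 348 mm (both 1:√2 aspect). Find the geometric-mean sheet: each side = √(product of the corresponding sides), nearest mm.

303 × 429 mm

Short side: √(374 · 246) = √92004 ≈ 303.3 → 303 mm
Long side: √(529 · 348) = √184092 ≈ 429.1 → 429 mm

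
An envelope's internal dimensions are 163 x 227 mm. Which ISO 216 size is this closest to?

C5 (162 × 229 mm)

Aspect ratio 227/163 ≈ 1.393 (ISO target is √2 ≈ 1.414).
In the C-series (envelope sizes, between A and B): C5 = 162 × 229 mm.
Off by 3 mm total — nearest standard size.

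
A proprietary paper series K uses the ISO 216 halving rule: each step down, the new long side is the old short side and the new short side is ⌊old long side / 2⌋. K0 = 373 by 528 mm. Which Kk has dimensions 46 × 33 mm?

K0: 373 × 528 mm
K1: 264 × 373 mm
K2: 186 × 264 mm
K3: 132 × 186 mm
K4: 93 × 132 mm
K5: 66 × 93 mm
K6: 46 × 66 mm
K7: 33 × 46 mm
K8: 23 × 33 mm
→ matches K7.

K7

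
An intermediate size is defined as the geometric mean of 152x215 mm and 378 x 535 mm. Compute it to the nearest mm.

240 × 339 mm

Short side: √(152 · 378) = √57456 ≈ 239.7 → 240 mm
Long side: √(215 · 535) = √115025 ≈ 339.2 → 339 mm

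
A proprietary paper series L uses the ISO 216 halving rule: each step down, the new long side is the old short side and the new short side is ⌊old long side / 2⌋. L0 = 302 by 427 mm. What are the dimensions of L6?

L1: ⌊427/2⌋ × 302 = 213 × 302 mm
L2: ⌊302/2⌋ × 213 = 151 × 213 mm
L3: ⌊213/2⌋ × 151 = 106 × 151 mm
L4: ⌊151/2⌋ × 106 = 75 × 106 mm
L5: ⌊106/2⌋ × 75 = 53 × 75 mm
L6: ⌊75/2⌋ × 53 = 37 × 53 mm

37 × 53 mm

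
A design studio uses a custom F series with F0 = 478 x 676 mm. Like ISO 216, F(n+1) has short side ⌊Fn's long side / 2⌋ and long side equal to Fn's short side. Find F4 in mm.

119 × 169 mm

F1: ⌊676/2⌋ × 478 = 338 × 478 mm
F2: ⌊478/2⌋ × 338 = 239 × 338 mm
F3: ⌊338/2⌋ × 239 = 169 × 239 mm
F4: ⌊239/2⌋ × 169 = 119 × 169 mm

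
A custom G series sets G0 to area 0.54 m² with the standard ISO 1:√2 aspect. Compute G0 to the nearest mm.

618 × 874 mm

Let the short side be w mm. Then w · w√2 = 0.54 m² = 540,000 mm².
w² = 540,000/√2, so w ≈ 617.9 mm; long side = w√2 ≈ 873.9 mm.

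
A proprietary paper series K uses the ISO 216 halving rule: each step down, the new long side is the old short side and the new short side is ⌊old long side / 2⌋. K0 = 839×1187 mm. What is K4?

209 × 296 mm

K1: ⌊1187/2⌋ × 839 = 593 × 839 mm
K2: ⌊839/2⌋ × 593 = 419 × 593 mm
K3: ⌊593/2⌋ × 419 = 296 × 419 mm
K4: ⌊419/2⌋ × 296 = 209 × 296 mm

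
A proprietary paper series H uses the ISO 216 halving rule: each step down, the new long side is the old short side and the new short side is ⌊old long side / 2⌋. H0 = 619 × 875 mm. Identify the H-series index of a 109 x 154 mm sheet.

H0: 619 × 875 mm
H1: 437 × 619 mm
H2: 309 × 437 mm
H3: 218 × 309 mm
H4: 154 × 218 mm
H5: 109 × 154 mm
H6: 77 × 109 mm
→ matches H5.

H5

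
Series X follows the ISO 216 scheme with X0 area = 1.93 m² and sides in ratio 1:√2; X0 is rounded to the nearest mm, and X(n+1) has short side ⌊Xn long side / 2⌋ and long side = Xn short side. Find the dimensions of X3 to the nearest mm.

Let X0's short side be w mm. w · w√2 = 1.93 m² = 1,930,000 mm², so w ≈ 1168.2 mm and w√2 ≈ 1652.1 mm → X0 = 1168 × 1652 mm.
X1: ⌊1652/2⌋ × 1168 = 826 × 1168 mm
X2: ⌊1168/2⌋ × 826 = 584 × 826 mm
X3: ⌊826/2⌋ × 584 = 413 × 584 mm

413 × 584 mm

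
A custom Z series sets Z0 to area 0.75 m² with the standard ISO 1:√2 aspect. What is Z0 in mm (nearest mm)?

Let the short side be w mm. Then w · w√2 = 0.75 m² = 750,000 mm².
w² = 750,000/√2, so w ≈ 728.2 mm; long side = w√2 ≈ 1029.9 mm.

728 × 1030 mm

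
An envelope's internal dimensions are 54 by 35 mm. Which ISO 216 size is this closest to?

A9 (37 × 52 mm)

Aspect ratio 54/35 ≈ 1.543 (ISO target is √2 ≈ 1.414).
In the A-series (A0 area = 1 m²): A9 = 37 × 52 mm.
Off by 4 mm total — nearest standard size.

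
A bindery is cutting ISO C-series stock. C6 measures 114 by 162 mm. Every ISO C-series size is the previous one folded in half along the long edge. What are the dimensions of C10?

C7: ⌊162/2⌋ × 114 = 81 × 114 mm
C8: ⌊114/2⌋ × 81 = 57 × 81 mm
C9: ⌊81/2⌋ × 57 = 40 × 57 mm
C10: ⌊57/2⌋ × 40 = 28 × 40 mm

28 × 40 mm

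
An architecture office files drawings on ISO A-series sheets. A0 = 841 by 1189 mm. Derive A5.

A1: ⌊1189/2⌋ × 841 = 594 × 841 mm
A2: ⌊841/2⌋ × 594 = 420 × 594 mm
A3: ⌊594/2⌋ × 420 = 297 × 420 mm
A4: ⌊420/2⌋ × 297 = 210 × 297 mm
A5: ⌊297/2⌋ × 210 = 148 × 210 mm

148 × 210 mm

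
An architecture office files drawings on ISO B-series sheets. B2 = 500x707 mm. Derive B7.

B3: ⌊707/2⌋ × 500 = 353 × 500 mm
B4: ⌊500/2⌋ × 353 = 250 × 353 mm
B5: ⌊353/2⌋ × 250 = 176 × 250 mm
B6: ⌊250/2⌋ × 176 = 125 × 176 mm
B7: ⌊176/2⌋ × 125 = 88 × 125 mm

88 × 125 mm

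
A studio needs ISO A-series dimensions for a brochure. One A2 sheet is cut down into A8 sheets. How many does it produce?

64

A2 = 420 × 594 mm; A8 = 52 × 74 mm.
Each halving step doubles the count; 6 steps from A2 to A8.
2^6 = 64.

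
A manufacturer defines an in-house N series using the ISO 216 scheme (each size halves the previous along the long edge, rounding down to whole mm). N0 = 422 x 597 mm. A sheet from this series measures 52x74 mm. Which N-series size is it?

N0: 422 × 597 mm
N1: 298 × 422 mm
N2: 211 × 298 mm
N3: 149 × 211 mm
N4: 105 × 149 mm
N5: 74 × 105 mm
N6: 52 × 74 mm
N7: 37 × 52 mm
→ matches N6.

N6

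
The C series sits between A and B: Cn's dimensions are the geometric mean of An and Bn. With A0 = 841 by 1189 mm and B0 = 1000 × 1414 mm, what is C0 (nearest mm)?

917 × 1297 mm

Short side: √(841 · 1000) = √841000 ≈ 917.1 → 917 mm
Long side: √(1189 · 1414) = √1681246 ≈ 1296.6 → 1297 mm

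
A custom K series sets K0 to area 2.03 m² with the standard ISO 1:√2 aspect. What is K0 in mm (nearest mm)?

Let the short side be w mm. Then w · w√2 = 2.03 m² = 2,030,000 mm².
w² = 2,030,000/√2, so w ≈ 1198.1 mm; long side = w√2 ≈ 1694.4 mm.

1198 × 1694 mm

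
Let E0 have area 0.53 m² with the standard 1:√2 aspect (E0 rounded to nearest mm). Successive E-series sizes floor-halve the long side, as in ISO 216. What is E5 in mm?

Let E0's short side be w mm. w · w√2 = 0.53 m² = 530,000 mm², so w ≈ 612.2 mm and w√2 ≈ 865.8 mm → E0 = 612 × 866 mm.
E1: ⌊866/2⌋ × 612 = 433 × 612 mm
E2: ⌊612/2⌋ × 433 = 306 × 433 mm
E3: ⌊433/2⌋ × 306 = 216 × 306 mm
E4: ⌊306/2⌋ × 216 = 153 × 216 mm
E5: ⌊216/2⌋ × 153 = 108 × 153 mm

108 × 153 mm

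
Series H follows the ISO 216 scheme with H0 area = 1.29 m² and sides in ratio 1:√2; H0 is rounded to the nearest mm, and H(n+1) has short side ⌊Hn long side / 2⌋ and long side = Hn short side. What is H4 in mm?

238 × 337 mm

Let H0's short side be w mm. w · w√2 = 1.29 m² = 1,290,000 mm², so w ≈ 955.1 mm and w√2 ≈ 1350.7 mm → H0 = 955 × 1351 mm.
H1: ⌊1351/2⌋ × 955 = 675 × 955 mm
H2: ⌊955/2⌋ × 675 = 477 × 675 mm
H3: ⌊675/2⌋ × 477 = 337 × 477 mm
H4: ⌊477/2⌋ × 337 = 238 × 337 mm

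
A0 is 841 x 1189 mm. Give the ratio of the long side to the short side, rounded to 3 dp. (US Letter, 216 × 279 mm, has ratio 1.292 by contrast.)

1189 / 841 = 1.414
Matches √2 ≈ 1.414 — the ISO 216 defining ratio.

1.414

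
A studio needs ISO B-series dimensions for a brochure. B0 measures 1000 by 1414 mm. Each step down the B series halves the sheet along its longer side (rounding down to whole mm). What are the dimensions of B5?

176 × 250 mm

B1: ⌊1414/2⌋ × 1000 = 707 × 1000 mm
B2: ⌊1000/2⌋ × 707 = 500 × 707 mm
B3: ⌊707/2⌋ × 500 = 353 × 500 mm
B4: ⌊500/2⌋ × 353 = 250 × 353 mm
B5: ⌊353/2⌋ × 250 = 176 × 250 mm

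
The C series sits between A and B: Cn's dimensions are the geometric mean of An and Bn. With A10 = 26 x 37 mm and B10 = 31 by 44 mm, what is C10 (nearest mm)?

28 × 40 mm

Short side: √(26 · 31) = √806 ≈ 28.4 → 28 mm
Long side: √(37 · 44) = √1628 ≈ 40.3 → 40 mm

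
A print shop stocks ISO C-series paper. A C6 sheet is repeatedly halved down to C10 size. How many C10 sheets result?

16

Each ISO step halves the sheet: 1 × C6 → 2 × C7 → 4 × C8 → 8 × C9 → …
From C6 to C10 is 4 halving steps: 2^4 = 16.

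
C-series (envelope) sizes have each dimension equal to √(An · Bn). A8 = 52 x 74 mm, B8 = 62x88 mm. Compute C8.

57 × 81 mm

Short side: √(52 · 62) = √3224 ≈ 56.8 → 57 mm
Long side: √(74 · 88) = √6512 ≈ 80.7 → 81 mm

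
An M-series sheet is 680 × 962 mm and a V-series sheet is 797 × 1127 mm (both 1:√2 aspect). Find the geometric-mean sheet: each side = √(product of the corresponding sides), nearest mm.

Short side: √(680 · 797) = √541960 ≈ 736.2 → 736 mm
Long side: √(962 · 1127) = √1084174 ≈ 1041.2 → 1041 mm

736 × 1041 mm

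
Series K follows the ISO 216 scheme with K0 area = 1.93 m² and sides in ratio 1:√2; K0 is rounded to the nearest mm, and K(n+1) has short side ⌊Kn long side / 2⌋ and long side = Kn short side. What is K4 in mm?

Let K0's short side be w mm. w · w√2 = 1.93 m² = 1,930,000 mm², so w ≈ 1168.2 mm and w√2 ≈ 1652.1 mm → K0 = 1168 × 1652 mm.
K1: ⌊1652/2⌋ × 1168 = 826 × 1168 mm
K2: ⌊1168/2⌋ × 826 = 584 × 826 mm
K3: ⌊826/2⌋ × 584 = 413 × 584 mm
K4: ⌊584/2⌋ × 413 = 292 × 413 mm

292 × 413 mm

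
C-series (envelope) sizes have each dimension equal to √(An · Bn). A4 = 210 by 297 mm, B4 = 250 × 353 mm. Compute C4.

229 × 324 mm

Short side: √(210 · 250) = √52500 ≈ 229.1 → 229 mm
Long side: √(297 · 353) = √104841 ≈ 323.8 → 324 mm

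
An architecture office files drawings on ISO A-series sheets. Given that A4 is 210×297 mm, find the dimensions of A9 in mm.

37 × 52 mm

A5: ⌊297/2⌋ × 210 = 148 × 210 mm
A6: ⌊210/2⌋ × 148 = 105 × 148 mm
A7: ⌊148/2⌋ × 105 = 74 × 105 mm
A8: ⌊105/2⌋ × 74 = 52 × 74 mm
A9: ⌊74/2⌋ × 52 = 37 × 52 mm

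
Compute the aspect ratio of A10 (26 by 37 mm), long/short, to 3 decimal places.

1.423

37 / 26 = 1.423
ISO 216 targets √2 ≈ 1.414; the +0.009 deviation is from mm rounding.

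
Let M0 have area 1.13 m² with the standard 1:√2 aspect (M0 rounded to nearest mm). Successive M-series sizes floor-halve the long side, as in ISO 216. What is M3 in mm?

316 × 447 mm

Let M0's short side be w mm. w · w√2 = 1.13 m² = 1,130,000 mm², so w ≈ 893.9 mm and w√2 ≈ 1264.1 mm → M0 = 894 × 1264 mm.
M1: ⌊1264/2⌋ × 894 = 632 × 894 mm
M2: ⌊894/2⌋ × 632 = 447 × 632 mm
M3: ⌊632/2⌋ × 447 = 316 × 447 mm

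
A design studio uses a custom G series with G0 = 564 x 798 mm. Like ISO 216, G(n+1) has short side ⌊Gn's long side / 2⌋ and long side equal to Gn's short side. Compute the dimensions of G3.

199 × 282 mm

G1: ⌊798/2⌋ × 564 = 399 × 564 mm
G2: ⌊564/2⌋ × 399 = 282 × 399 mm
G3: ⌊399/2⌋ × 282 = 199 × 282 mm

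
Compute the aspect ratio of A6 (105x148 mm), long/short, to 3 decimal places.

148 / 105 = 1.410
ISO 216 targets √2 ≈ 1.414; the -0.005 deviation is from mm rounding.

1.410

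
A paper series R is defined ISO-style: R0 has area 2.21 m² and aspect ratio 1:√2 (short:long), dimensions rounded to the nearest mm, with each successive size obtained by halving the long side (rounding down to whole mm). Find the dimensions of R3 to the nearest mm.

442 × 625 mm

Let R0's short side be w mm. w · w√2 = 2.21 m² = 2,210,000 mm², so w ≈ 1250.1 mm and w√2 ≈ 1767.9 mm → R0 = 1250 × 1768 mm.
R1: ⌊1768/2⌋ × 1250 = 884 × 1250 mm
R2: ⌊1250/2⌋ × 884 = 625 × 884 mm
R3: ⌊884/2⌋ × 625 = 442 × 625 mm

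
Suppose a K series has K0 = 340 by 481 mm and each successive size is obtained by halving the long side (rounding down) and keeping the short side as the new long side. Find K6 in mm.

42 × 60 mm

K1: ⌊481/2⌋ × 340 = 240 × 340 mm
K2: ⌊340/2⌋ × 240 = 170 × 240 mm
K3: ⌊240/2⌋ × 170 = 120 × 170 mm
K4: ⌊170/2⌋ × 120 = 85 × 120 mm
K5: ⌊120/2⌋ × 85 = 60 × 85 mm
K6: ⌊85/2⌋ × 60 = 42 × 60 mm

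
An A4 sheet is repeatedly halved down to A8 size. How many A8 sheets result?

Each ISO step halves the sheet: 1 × A4 → 2 × A5 → 4 × A6 → 8 × A7 → …
From A4 to A8 is 4 halving steps: 2^4 = 16.

16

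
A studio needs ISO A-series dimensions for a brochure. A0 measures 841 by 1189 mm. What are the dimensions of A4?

210 × 297 mm

A1: ⌊1189/2⌋ × 841 = 594 × 841 mm
A2: ⌊841/2⌋ × 594 = 420 × 594 mm
A3: ⌊594/2⌋ × 420 = 297 × 420 mm
A4: ⌊420/2⌋ × 297 = 210 × 297 mm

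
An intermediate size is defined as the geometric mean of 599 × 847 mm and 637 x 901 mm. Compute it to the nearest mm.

618 × 874 mm

Short side: √(599 · 637) = √381563 ≈ 617.7 → 618 mm
Long side: √(847 · 901) = √763147 ≈ 873.6 → 874 mm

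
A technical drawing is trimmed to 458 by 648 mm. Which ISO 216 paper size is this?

C2 (458 × 648 mm)

Aspect ratio 648/458 ≈ 1.415 — close to the ISO √2 ≈ 1.414.
In the C-series (envelope sizes, between A and B): C2 = 458 × 648 mm.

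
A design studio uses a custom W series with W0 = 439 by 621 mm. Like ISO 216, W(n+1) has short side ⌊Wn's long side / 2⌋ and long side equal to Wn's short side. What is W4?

109 × 155 mm

W1: ⌊621/2⌋ × 439 = 310 × 439 mm
W2: ⌊439/2⌋ × 310 = 219 × 310 mm
W3: ⌊310/2⌋ × 219 = 155 × 219 mm
W4: ⌊219/2⌋ × 155 = 109 × 155 mm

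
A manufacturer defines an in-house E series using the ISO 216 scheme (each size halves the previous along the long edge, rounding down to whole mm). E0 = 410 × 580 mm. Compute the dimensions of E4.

102 × 145 mm

E1: ⌊580/2⌋ × 410 = 290 × 410 mm
E2: ⌊410/2⌋ × 290 = 205 × 290 mm
E3: ⌊290/2⌋ × 205 = 145 × 205 mm
E4: ⌊205/2⌋ × 145 = 102 × 145 mm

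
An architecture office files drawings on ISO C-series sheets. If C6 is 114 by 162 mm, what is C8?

57 × 81 mm

C7: ⌊162/2⌋ × 114 = 81 × 114 mm
C8: ⌊114/2⌋ × 81 = 57 × 81 mm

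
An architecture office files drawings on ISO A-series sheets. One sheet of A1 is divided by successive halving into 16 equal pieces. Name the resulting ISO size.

16 = 2^4, so 4 halving steps.
A1 → A2 → … → A5 after 4 steps.

A5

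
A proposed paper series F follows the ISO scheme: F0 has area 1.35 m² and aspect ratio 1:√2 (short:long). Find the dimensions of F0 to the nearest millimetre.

977 × 1382 mm

Let the short side be w mm. Then w · w√2 = 1.35 m² = 1,350,000 mm².
w² = 1,350,000/√2, so w ≈ 977.0 mm; long side = w√2 ≈ 1381.7 mm.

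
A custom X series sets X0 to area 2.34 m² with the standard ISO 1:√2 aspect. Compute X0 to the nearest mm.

Let the short side be w mm. Then w · w√2 = 2.34 m² = 2,340,000 mm².
w² = 2,340,000/√2, so w ≈ 1286.3 mm; long side = w√2 ≈ 1819.1 mm.

1286 × 1819 mm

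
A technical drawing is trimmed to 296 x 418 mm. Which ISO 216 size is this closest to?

Aspect ratio 418/296 ≈ 1.412 — close to the ISO √2 ≈ 1.414.
In the A-series (A0 area = 1 m²): A3 = 297 × 420 mm.
Off by 3 mm total — nearest standard size.

A3 (297 × 420 mm)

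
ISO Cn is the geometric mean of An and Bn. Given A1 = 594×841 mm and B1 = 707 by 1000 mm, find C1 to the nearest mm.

648 × 917 mm

Short side: √(594 · 707) = √419958 ≈ 648.0 → 648 mm
Long side: √(841 · 1000) = √841000 ≈ 917.1 → 917 mm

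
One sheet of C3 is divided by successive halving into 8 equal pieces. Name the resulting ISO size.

C6

8 = 2^3, so 3 halving steps.
C3 → C4 → … → C6 after 3 steps.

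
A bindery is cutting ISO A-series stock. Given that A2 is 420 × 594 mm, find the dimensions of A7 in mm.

74 × 105 mm

A3: ⌊594/2⌋ × 420 = 297 × 420 mm
A4: ⌊420/2⌋ × 297 = 210 × 297 mm
A5: ⌊297/2⌋ × 210 = 148 × 210 mm
A6: ⌊210/2⌋ × 148 = 105 × 148 mm
A7: ⌊148/2⌋ × 105 = 74 × 105 mm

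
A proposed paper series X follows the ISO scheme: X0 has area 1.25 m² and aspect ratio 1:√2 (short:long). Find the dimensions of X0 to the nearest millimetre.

Let the short side be w mm. Then w · w√2 = 1.25 m² = 1,250,000 mm².
w² = 1,250,000/√2, so w ≈ 940.2 mm; long side = w√2 ≈ 1329.6 mm.

940 × 1330 mm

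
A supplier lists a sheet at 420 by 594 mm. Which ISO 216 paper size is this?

Aspect ratio 594/420 ≈ 1.414 — close to the ISO √2 ≈ 1.414.
In the A-series (A0 area = 1 m²): A2 = 420 × 594 mm.

A2 (420 × 594 mm)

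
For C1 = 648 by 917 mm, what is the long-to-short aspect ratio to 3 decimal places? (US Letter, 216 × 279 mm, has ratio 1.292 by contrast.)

1.415

917 / 648 = 1.415
Matches √2 ≈ 1.414 — the ISO 216 defining ratio.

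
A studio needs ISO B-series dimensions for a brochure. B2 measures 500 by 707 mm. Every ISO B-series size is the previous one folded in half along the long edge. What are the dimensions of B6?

125 × 176 mm

B3: ⌊707/2⌋ × 500 = 353 × 500 mm
B4: ⌊500/2⌋ × 353 = 250 × 353 mm
B5: ⌊353/2⌋ × 250 = 176 × 250 mm
B6: ⌊250/2⌋ × 176 = 125 × 176 mm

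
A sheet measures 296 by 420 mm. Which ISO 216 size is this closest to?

Aspect ratio 420/296 ≈ 1.419 — close to the ISO √2 ≈ 1.414.
In the A-series (A0 area = 1 m²): A3 = 297 × 420 mm.
Off by 1 mm total — nearest standard size.

A3 (297 × 420 mm)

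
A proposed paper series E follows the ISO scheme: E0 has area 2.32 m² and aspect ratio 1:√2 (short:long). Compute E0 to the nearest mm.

1281 × 1811 mm

Let the short side be w mm. Then w · w√2 = 2.32 m² = 2,320,000 mm².
w² = 2,320,000/√2, so w ≈ 1280.8 mm; long side = w√2 ≈ 1811.3 mm.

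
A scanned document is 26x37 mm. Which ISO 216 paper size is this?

A10 (26 × 37 mm)

Aspect ratio 37/26 ≈ 1.423 — close to the ISO √2 ≈ 1.414.
In the A-series (A0 area = 1 m²): A10 = 26 × 37 mm.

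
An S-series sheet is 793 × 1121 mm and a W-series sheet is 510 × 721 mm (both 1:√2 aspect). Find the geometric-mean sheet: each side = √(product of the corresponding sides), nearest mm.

636 × 899 mm

Short side: √(793 · 510) = √404430 ≈ 635.9 → 636 mm
Long side: √(1121 · 721) = √808241 ≈ 899.0 → 899 mm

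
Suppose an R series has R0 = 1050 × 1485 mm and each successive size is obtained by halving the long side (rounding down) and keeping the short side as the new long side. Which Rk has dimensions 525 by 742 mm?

R2

R0: 1050 × 1485 mm
R1: 742 × 1050 mm
R2: 525 × 742 mm
R3: 371 × 525 mm
→ matches R2.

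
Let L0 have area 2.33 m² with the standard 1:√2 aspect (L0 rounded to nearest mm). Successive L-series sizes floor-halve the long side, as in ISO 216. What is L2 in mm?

642 × 907 mm

Let L0's short side be w mm. w · w√2 = 2.33 m² = 2,330,000 mm², so w ≈ 1283.6 mm and w√2 ≈ 1815.2 mm → L0 = 1284 × 1815 mm.
L1: ⌊1815/2⌋ × 1284 = 907 × 1284 mm
L2: ⌊1284/2⌋ × 907 = 642 × 907 mm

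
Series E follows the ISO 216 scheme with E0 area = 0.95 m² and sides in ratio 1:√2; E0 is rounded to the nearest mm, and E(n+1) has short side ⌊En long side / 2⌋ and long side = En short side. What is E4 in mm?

205 × 289 mm

Let E0's short side be w mm. w · w√2 = 0.95 m² = 950,000 mm², so w ≈ 819.6 mm and w√2 ≈ 1159.1 mm → E0 = 820 × 1159 mm.
E1: ⌊1159/2⌋ × 820 = 579 × 820 mm
E2: ⌊820/2⌋ × 579 = 410 × 579 mm
E3: ⌊579/2⌋ × 410 = 289 × 410 mm
E4: ⌊410/2⌋ × 289 = 205 × 289 mm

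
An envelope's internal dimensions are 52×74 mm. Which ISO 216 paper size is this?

Aspect ratio 74/52 ≈ 1.423 — close to the ISO √2 ≈ 1.414.
In the A-series (A0 area = 1 m²): A8 = 52 × 74 mm.

A8 (52 × 74 mm)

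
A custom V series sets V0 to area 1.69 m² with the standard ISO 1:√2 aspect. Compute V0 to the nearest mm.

1093 × 1546 mm

Let the short side be w mm. Then w · w√2 = 1.69 m² = 1,690,000 mm².
w² = 1,690,000/√2, so w ≈ 1093.2 mm; long side = w√2 ≈ 1546.0 mm.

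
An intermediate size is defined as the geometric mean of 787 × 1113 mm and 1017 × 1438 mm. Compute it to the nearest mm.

895 × 1265 mm

Short side: √(787 · 1017) = √800379 ≈ 894.6 → 895 mm
Long side: √(1113 · 1438) = √1600494 ≈ 1265.1 → 1265 mm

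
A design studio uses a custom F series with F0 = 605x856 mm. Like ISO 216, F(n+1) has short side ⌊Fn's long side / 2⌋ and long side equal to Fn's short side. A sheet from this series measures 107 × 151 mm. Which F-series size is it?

F5

F0: 605 × 856 mm
F1: 428 × 605 mm
F2: 302 × 428 mm
F3: 214 × 302 mm
F4: 151 × 214 mm
F5: 107 × 151 mm
F6: 75 × 107 mm
→ matches F5.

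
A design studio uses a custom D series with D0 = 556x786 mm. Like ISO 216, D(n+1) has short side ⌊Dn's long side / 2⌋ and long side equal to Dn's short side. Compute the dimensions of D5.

98 × 139 mm

D1 = 393 × 556 mm (from D0 by 1 halving).
D2: ⌊556/2⌋ × 393 = 278 × 393 mm
D3: ⌊393/2⌋ × 278 = 196 × 278 mm
D4: ⌊278/2⌋ × 196 = 139 × 196 mm
D5: ⌊196/2⌋ × 139 = 98 × 139 mm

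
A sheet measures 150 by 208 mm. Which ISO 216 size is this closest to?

A5 (148 × 210 mm)

Aspect ratio 208/150 ≈ 1.387 (ISO target is √2 ≈ 1.414).
In the A-series (A0 area = 1 m²): A5 = 148 × 210 mm.
Off by 4 mm total — nearest standard size.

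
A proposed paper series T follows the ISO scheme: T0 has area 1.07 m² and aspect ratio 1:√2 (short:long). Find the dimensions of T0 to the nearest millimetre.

870 × 1230 mm

Let the short side be w mm. Then w · w√2 = 1.07 m² = 1,070,000 mm².
w² = 1,070,000/√2, so w ≈ 869.8 mm; long side = w√2 ≈ 1230.1 mm.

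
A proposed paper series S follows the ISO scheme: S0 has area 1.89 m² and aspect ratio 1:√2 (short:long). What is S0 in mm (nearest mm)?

1156 × 1635 mm

Let the short side be w mm. Then w · w√2 = 1.89 m² = 1,890,000 mm².
w² = 1,890,000/√2, so w ≈ 1156.0 mm; long side = w√2 ≈ 1634.9 mm.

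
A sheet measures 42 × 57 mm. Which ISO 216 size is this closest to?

C9 (40 × 57 mm)

Aspect ratio 57/42 ≈ 1.357 (ISO target is √2 ≈ 1.414).
In the C-series (envelope sizes, between A and B): C9 = 40 × 57 mm.
Off by 2 mm total — nearest standard size.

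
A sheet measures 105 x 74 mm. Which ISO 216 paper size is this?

Aspect ratio 105/74 ≈ 1.419 — close to the ISO √2 ≈ 1.414.
In the A-series (A0 area = 1 m²): A7 = 74 × 105 mm.

A7 (74 × 105 mm)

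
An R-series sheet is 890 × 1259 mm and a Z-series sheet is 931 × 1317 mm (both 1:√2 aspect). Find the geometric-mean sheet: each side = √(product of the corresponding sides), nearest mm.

Short side: √(890 · 931) = √828590 ≈ 910.3 → 910 mm
Long side: √(1259 · 1317) = √1658103 ≈ 1287.7 → 1288 mm

910 × 1288 mm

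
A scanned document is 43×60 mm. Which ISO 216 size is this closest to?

B9 (44 × 62 mm)

Aspect ratio 60/43 ≈ 1.395 (ISO target is √2 ≈ 1.414).
In the B-series (B0 = 1000 × 1414 mm): B9 = 44 × 62 mm.
Off by 3 mm total — nearest standard size.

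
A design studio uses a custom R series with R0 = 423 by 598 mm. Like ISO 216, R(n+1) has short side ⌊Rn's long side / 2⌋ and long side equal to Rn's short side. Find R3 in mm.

149 × 211 mm

R1: ⌊598/2⌋ × 423 = 299 × 423 mm
R2: ⌊423/2⌋ × 299 = 211 × 299 mm
R3: ⌊299/2⌋ × 211 = 149 × 211 mm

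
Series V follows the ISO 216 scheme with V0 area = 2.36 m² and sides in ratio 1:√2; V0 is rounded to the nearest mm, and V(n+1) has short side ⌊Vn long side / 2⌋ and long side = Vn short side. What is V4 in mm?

323 × 456 mm

Let V0's short side be w mm. w · w√2 = 2.36 m² = 2,360,000 mm², so w ≈ 1291.8 mm and w√2 ≈ 1826.9 mm → V0 = 1292 × 1827 mm.
V1: ⌊1827/2⌋ × 1292 = 913 × 1292 mm
V2: ⌊1292/2⌋ × 913 = 646 × 913 mm
V3: ⌊913/2⌋ × 646 = 456 × 646 mm
V4: ⌊646/2⌋ × 456 = 323 × 456 mm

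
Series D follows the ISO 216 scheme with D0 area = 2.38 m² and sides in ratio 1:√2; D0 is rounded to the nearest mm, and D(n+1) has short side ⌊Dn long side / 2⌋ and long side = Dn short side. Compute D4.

Let D0's short side be w mm. w · w√2 = 2.38 m² = 2,380,000 mm², so w ≈ 1297.3 mm and w√2 ≈ 1834.6 mm → D0 = 1297 × 1835 mm.
D1: ⌊1835/2⌋ × 1297 = 917 × 1297 mm
D2: ⌊1297/2⌋ × 917 = 648 × 917 mm
D3: ⌊917/2⌋ × 648 = 458 × 648 mm
D4: ⌊648/2⌋ × 458 = 324 × 458 mm

324 × 458 mm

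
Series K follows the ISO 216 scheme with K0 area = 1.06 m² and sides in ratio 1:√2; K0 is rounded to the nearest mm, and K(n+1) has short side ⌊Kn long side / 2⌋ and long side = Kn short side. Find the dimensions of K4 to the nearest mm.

Let K0's short side be w mm. w · w√2 = 1.06 m² = 1,060,000 mm², so w ≈ 865.8 mm and w√2 ≈ 1224.4 mm → K0 = 866 × 1224 mm.
K1: ⌊1224/2⌋ × 866 = 612 × 866 mm
K2: ⌊866/2⌋ × 612 = 433 × 612 mm
K3: ⌊612/2⌋ × 433 = 306 × 433 mm
K4: ⌊433/2⌋ × 306 = 216 × 306 mm

216 × 306 mm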